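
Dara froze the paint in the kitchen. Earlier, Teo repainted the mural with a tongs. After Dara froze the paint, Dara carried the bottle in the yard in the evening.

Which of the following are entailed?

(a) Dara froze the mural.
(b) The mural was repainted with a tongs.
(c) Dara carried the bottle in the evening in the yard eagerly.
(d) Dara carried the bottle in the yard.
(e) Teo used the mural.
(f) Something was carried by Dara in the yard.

(a) Not entailed — Dara froze the paint, not the mural; the mural belongs to the repainting event.
(b) Entailed — this follows by dropping conjuncts from the repainting event's description.
(c) Not entailed — 'eagerly' adds information not in the original event.
(d) Entailed — the original entails any weakening of itself; this just drops 'in the evening'.
(e) Not entailed — the mural is the patient, not an instrument — Teo used a tongs.
(f) Entailed — every conjunct here is already in the original carrying event.

(b), (d), (f)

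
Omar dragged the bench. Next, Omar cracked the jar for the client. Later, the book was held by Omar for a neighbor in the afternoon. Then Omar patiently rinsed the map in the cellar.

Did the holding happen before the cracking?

The narrative orders the cracking before the holding.

no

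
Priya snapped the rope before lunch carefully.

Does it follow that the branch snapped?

no

Nothing is said about any branch; only the rope is affected.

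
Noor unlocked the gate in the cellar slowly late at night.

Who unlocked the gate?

'Noor' marks the agent of the unlocking event.

Noor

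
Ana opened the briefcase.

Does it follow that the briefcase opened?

'Ana opened the briefcase' is the causative; it entails the inchoative 'the briefcase opened'.

yes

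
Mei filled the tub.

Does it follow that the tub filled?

'Mei filled the tub' is the causative; it entails the inchoative 'the tub filled'.

yes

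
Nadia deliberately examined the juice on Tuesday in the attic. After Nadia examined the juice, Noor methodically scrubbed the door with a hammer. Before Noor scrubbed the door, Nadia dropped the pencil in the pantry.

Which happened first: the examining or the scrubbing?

the examining

The connectives place the examining before the scrubbing.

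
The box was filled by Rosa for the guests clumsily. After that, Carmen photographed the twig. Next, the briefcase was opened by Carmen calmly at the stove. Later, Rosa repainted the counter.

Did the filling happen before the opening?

The narrative orders the filling before the opening.

yes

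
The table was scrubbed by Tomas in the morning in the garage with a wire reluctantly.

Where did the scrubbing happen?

'in the garage' marks the location of the scrubbing event.

in the garage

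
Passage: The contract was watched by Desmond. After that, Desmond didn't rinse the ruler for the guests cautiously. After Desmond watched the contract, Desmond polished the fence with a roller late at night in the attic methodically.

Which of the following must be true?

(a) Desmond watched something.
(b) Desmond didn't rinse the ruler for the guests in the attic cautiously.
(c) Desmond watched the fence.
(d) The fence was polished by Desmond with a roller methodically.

(a), (b), (d)

(a) Entailed — the original entails any weakening of itself; this just generalizes the patient.
(b) Entailed — under negation, adding a further restriction is entailed: if no such rinsing event occurred, none occurred in the attic either.
(c) Not entailed — Desmond watched the contract, not the fence; the fence belongs to the polishing event.
(d) Entailed — this follows by dropping conjuncts from the polishing event's description.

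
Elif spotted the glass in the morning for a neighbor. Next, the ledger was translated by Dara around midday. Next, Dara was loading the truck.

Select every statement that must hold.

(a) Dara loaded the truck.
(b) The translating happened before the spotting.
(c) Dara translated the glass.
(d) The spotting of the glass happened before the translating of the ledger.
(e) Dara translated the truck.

(d)

(a) Not entailed — 'was loading' is progressive on an accomplishment; it does not entail the completed 'loaded'.
(b) Not entailed — the narrative places the spotting before the translating, not after.
(c) Not entailed — Dara translated the ledger, not the glass; the glass belongs to the spotting event.
(d) Entailed — the narrative places the spotting before the translating.
(e) Not entailed — Dara translated the ledger, not the truck; the truck belongs to the loading event.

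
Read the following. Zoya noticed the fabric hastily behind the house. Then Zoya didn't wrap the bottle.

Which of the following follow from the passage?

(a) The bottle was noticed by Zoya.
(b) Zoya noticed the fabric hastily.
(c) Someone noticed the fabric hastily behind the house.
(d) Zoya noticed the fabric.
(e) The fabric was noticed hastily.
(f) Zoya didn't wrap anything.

(a) Not entailed — Zoya noticed the fabric, not the bottle; the bottle belongs to the wrapping event.
(b) Entailed — dropping 'behind the house' leaves a sub-description the original still satisfies.
(c) Entailed — the original entails any weakening of itself; this just generalizes the agent.
(d) Entailed — this follows by dropping conjuncts from the noticing event's description.
(e) Entailed — every conjunct here is already in the original noticing event.
(f) Not entailed — the original only denies this specific event; Zoya may have wrapped something else.

(b), (c), (d), (e)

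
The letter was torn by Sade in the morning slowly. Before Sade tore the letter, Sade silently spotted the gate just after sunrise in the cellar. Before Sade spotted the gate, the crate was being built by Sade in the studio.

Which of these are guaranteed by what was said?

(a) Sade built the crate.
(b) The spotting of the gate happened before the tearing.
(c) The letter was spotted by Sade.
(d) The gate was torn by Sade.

(b)

(a) Not entailed — 'was building' is progressive on an accomplishment; it does not entail the completed 'built'.
(b) Entailed — the narrative places the spotting before the tearing.
(c) Not entailed — Sade spotted the gate, not the letter; the letter belongs to the tearing event.
(d) Not entailed — Sade tore the letter, not the gate; the gate belongs to the spotting event.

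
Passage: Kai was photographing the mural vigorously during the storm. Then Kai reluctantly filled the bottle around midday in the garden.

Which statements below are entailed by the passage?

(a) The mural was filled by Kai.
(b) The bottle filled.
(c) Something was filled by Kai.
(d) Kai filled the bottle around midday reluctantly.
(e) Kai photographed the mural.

(a) Not entailed — Kai filled the bottle, not the mural; the mural belongs to the photographing event.
(b) Entailed — 'Kai filled the bottle' is causative; it entails the inchoative 'the bottle filled'.
(c) Entailed — the original entails any weakening of itself; this just drops 'reluctantly', 'around midday', 'in the garden' and generalizes the patient.
(d) Entailed — dropping 'in the garden' leaves a sub-description the original still satisfies.
(e) Not entailed — 'was photographing' is progressive on an accomplishment; it does not entail the completed 'photographed'.

(b), (c), (d)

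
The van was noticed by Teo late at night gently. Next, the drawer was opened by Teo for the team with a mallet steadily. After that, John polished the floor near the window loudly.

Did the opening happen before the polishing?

yes

The narrative orders the opening before the polishing.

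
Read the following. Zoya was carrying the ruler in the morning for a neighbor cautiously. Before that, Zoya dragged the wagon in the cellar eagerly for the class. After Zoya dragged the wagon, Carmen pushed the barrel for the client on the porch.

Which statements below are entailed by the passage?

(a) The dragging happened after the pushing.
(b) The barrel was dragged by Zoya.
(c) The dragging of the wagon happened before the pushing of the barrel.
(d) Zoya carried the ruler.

(c), (d)

(a) Not entailed — the narrative places the dragging before the pushing, not after.
(b) Not entailed — Zoya dragged the wagon, not the barrel; the barrel belongs to the pushing event.
(c) Entailed — the narrative places the dragging before the pushing.
(d) Entailed — 'carry' is an activity; 'was carrying' entails that some carrying happened, so 'carried' holds.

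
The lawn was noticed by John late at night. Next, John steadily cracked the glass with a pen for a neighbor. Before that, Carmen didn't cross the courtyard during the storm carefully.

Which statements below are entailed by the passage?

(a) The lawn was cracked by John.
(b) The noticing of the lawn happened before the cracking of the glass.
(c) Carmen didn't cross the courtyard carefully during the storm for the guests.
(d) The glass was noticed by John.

(b), (c)

(a) Not entailed — John cracked the glass, not the lawn; the lawn belongs to the noticing event.
(b) Entailed — the narrative places the noticing before the cracking.
(c) Entailed — under negation, adding a further restriction is entailed: if no such crossing event occurred, none occurred for the guests either.
(d) Not entailed — John noticed the lawn, not the glass; the glass belongs to the cracking event.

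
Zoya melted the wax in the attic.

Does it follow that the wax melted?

'Zoya melted the wax' is the causative; it entails the inchoative 'the wax melted'.

yes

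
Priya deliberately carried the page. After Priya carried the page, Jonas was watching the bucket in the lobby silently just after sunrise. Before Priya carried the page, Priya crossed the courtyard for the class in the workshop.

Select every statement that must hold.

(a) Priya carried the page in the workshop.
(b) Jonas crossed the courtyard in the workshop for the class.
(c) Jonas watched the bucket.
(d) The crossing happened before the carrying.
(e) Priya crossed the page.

(c), (d)

(a) Not entailed — 'in the workshop' adds information not in the original event.
(b) Not entailed — the passage has Priya crossing the courtyard, not Jonas.
(c) Entailed — 'watch' is an activity; 'was watching' entails that some watching happened, so 'watched' holds.
(d) Entailed — the narrative places the crossing before the carrying.
(e) Not entailed — Priya crossed the courtyard, not the page; the page belongs to the carrying event.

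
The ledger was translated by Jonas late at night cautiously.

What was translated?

'the ledger' marks the patient of the translating event.

the ledger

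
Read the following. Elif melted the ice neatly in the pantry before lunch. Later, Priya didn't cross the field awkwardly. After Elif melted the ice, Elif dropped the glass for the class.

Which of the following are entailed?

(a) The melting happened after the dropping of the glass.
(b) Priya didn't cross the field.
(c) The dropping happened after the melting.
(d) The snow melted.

(c)

(a) Not entailed — the narrative places the melting before the dropping, not after.
(b) Not entailed — dropping 'awkwardly' under negation is not valid — the original leaves open that Priya crossed the field some other way.
(c) Entailed — the narrative places the melting before the dropping.
(d) Not entailed — the ice is what melted, not the snow.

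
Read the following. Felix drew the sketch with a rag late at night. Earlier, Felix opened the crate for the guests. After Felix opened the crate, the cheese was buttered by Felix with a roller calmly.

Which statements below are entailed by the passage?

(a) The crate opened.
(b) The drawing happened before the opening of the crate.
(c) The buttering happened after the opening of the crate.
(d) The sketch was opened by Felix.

(a) Entailed — 'Felix opened the crate' is causative; it entails the inchoative 'the crate opened'.
(b) Not entailed — the narrative places the opening before the drawing, not after.
(c) Entailed — the narrative places the opening before the buttering.
(d) Not entailed — Felix opened the crate, not the sketch; the sketch belongs to the drawing event.

(a), (c)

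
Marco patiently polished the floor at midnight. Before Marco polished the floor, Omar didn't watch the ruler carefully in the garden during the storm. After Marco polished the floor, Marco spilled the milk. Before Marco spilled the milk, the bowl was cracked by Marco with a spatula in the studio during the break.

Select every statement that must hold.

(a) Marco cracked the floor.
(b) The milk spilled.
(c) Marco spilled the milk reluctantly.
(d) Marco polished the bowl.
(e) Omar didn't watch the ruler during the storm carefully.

(a) Not entailed — Marco cracked the bowl, not the floor; the floor belongs to the polishing event.
(b) Entailed — 'Marco spilled the milk' is causative; it entails the inchoative 'the milk spilled'.
(c) Not entailed — 'reluctantly' adds information not in the original event.
(d) Not entailed — Marco polished the floor, not the bowl; the bowl belongs to the cracking event.
(e) Not entailed — dropping 'in the garden' under negation is not valid — the original leaves open that Omar watched the ruler some other way.

(b)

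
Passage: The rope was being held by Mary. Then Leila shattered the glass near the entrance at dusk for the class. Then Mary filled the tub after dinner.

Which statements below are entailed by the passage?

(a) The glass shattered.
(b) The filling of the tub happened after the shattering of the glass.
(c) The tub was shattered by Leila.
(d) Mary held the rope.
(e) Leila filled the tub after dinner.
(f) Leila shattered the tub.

(a) Entailed — 'Leila shattered the glass' is causative; it entails the inchoative 'the glass shattered'.
(b) Entailed — the narrative places the shattering before the filling.
(c) Not entailed — Leila shattered the glass, not the tub; the tub belongs to the filling event.
(d) Entailed — 'hold' is an activity; 'was holding' entails that some holding happened, so 'held' holds.
(e) Not entailed — the passage has Mary filling the tub, not Leila.
(f) Not entailed — Leila shattered the glass, not the tub; the tub belongs to the filling event.

(a), (b), (d)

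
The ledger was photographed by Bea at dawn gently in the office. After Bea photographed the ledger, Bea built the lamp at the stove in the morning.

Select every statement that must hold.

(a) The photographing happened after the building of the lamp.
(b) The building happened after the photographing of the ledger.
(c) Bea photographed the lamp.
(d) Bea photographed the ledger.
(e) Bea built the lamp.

(a) Not entailed — the narrative places the photographing before the building, not after.
(b) Entailed — the narrative places the photographing before the building.
(c) Not entailed — Bea photographed the ledger, not the lamp; the lamp belongs to the building event.
(d) Entailed — dropping 'at dawn', 'in the office', 'gently' leaves a sub-description the original still satisfies.
(e) Entailed — dropping 'at the stove', 'in the morning' leaves a sub-description the original still satisfies.

(b), (d), (e)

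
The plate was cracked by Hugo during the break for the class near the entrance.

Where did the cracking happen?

'near the entrance' marks the location of the cracking event.

near the entrance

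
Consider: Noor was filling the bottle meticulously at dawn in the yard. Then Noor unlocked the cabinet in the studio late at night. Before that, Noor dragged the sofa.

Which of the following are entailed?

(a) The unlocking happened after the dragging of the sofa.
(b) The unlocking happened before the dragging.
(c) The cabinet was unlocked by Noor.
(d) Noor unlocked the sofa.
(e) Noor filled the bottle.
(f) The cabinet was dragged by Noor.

(a) Entailed — the narrative places the dragging before the unlocking.
(b) Not entailed — the narrative places the dragging before the unlocking, not after.
(c) Entailed — the original entails any weakening of itself; this just drops 'in the studio', 'late at night'.
(d) Not entailed — Noor unlocked the cabinet, not the sofa; the sofa belongs to the dragging event.
(e) Not entailed — 'was filling' is progressive on an accomplishment; it does not entail the completed 'filled'.
(f) Not entailed — Noor dragged the sofa, not the cabinet; the cabinet belongs to the unlocking event.

(a), (c)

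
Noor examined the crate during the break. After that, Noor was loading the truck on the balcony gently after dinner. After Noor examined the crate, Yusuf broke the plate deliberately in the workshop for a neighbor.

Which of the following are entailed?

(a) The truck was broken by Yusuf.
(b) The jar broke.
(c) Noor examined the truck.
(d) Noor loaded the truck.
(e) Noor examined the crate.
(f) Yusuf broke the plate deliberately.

(a) Not entailed — Yusuf broke the plate, not the truck; the truck belongs to the loading event.
(b) Not entailed — the plate is what broke, not the jar.
(c) Not entailed — Noor examined the crate, not the truck; the truck belongs to the loading event.
(d) Not entailed — 'was loading' is progressive on an accomplishment; it does not entail the completed 'loaded'.
(e) Entailed — this follows by dropping conjuncts from the examining event's description.
(f) Entailed — dropping 'in the workshop', 'for a neighbor' leaves a sub-description the original still satisfies.

(e), (f)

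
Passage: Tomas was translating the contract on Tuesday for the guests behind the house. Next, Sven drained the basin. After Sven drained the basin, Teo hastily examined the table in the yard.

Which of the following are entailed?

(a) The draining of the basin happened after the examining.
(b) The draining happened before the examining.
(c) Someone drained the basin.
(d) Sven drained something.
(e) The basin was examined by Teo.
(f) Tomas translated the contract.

(b), (c), (d)

(a) Not entailed — the narrative places the draining before the examining, not after.
(b) Entailed — the narrative places the draining before the examining.
(c) Entailed — generalizing the agent leaves a sub-description the original still satisfies.
(d) Entailed — every conjunct here is already in the original draining event.
(e) Not entailed — Teo examined the table, not the basin; the basin belongs to the draining event.
(f) Not entailed — 'was translating' is progressive on an accomplishment; it does not entail the completed 'translated'.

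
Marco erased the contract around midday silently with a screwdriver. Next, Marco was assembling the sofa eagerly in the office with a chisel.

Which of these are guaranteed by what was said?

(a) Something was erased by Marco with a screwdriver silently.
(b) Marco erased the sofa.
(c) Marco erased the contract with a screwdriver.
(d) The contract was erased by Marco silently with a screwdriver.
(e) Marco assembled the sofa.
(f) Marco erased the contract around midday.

(a) Entailed — every conjunct here is already in the original erasing event.
(b) Not entailed — Marco erased the contract, not the sofa; the sofa belongs to the assembling event.
(c) Entailed — every conjunct here is already in the original erasing event.
(d) Entailed — dropping 'around midday' leaves a sub-description the original still satisfies.
(e) Not entailed — 'was assembling' is progressive on an accomplishment; it does not entail the completed 'assembled'.
(f) Entailed — every conjunct here is already in the original erasing event.

(a), (c), (d), (f)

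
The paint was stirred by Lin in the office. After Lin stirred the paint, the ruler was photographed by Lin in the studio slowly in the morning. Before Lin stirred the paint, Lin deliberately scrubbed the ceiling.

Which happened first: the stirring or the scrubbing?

The connectives place the scrubbing before the stirring.

the scrubbing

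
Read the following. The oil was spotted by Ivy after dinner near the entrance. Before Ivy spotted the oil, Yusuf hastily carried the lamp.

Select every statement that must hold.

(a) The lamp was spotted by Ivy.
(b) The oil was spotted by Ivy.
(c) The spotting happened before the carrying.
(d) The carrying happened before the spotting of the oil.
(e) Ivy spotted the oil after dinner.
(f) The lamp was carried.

(b), (d), (e), (f)

(a) Not entailed — Ivy spotted the oil, not the lamp; the lamp belongs to the carrying event.
(b) Entailed — dropping 'after dinner', 'near the entrance' leaves a sub-description the original still satisfies.
(c) Not entailed — the narrative places the carrying before the spotting, not after.
(d) Entailed — the narrative places the carrying before the spotting.
(e) Entailed — every conjunct here is already in the original spotting event.
(f) Entailed — dropping 'hastily' and generalizing the agent leaves a sub-description the original still satisfies.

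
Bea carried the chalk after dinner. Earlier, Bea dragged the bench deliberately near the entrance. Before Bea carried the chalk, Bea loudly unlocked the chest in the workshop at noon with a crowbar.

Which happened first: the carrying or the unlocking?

the unlocking

The connectives place the unlocking before the carrying.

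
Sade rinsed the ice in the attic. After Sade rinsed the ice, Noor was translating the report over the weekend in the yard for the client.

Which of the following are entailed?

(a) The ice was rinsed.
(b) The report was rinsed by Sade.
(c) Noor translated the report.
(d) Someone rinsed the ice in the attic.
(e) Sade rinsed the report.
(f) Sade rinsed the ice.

(a), (d), (f)

(a) Entailed — dropping 'in the attic' and generalizing the agent leaves a sub-description the original still satisfies.
(b) Not entailed — Sade rinsed the ice, not the report; the report belongs to the translating event.
(c) Not entailed — 'was translating' is progressive on an accomplishment; it does not entail the completed 'translated'.
(d) Entailed — every conjunct here is already in the original rinsing event.
(e) Not entailed — Sade rinsed the ice, not the report; the report belongs to the translating event.
(f) Entailed — every conjunct here is already in the original rinsing event.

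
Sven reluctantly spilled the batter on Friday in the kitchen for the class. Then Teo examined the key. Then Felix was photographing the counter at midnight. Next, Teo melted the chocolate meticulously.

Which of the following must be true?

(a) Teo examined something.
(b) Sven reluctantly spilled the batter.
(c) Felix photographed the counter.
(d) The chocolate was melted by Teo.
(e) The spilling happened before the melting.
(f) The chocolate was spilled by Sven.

(a), (b), (d), (e)

(a) Entailed — the original entails any weakening of itself; this just generalizes the patient.
(b) Entailed — this follows by dropping conjuncts from the spilling event's description.
(c) Not entailed — 'was photographing' is progressive on an accomplishment; it does not entail the completed 'photographed'.
(d) Entailed — this follows by dropping conjuncts from the melting event's description.
(e) Entailed — the narrative places the spilling before the melting.
(f) Not entailed — Sven spilled the batter, not the chocolate; the chocolate belongs to the melting event.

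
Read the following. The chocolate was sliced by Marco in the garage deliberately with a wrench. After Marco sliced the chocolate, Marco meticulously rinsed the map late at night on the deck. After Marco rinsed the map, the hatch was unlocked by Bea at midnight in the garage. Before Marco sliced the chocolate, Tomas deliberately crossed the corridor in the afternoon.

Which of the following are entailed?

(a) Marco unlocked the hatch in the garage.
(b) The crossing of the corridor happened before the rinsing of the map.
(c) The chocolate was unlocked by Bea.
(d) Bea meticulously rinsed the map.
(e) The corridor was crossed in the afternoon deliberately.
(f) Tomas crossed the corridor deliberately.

(b), (e), (f)

(a) Not entailed — the passage has Bea unlocking the hatch, not Marco.
(b) Entailed — the narrative places the crossing before the rinsing.
(c) Not entailed — Bea unlocked the hatch, not the chocolate; the chocolate belongs to the slicing event.
(d) Not entailed — the passage has Marco rinsing the map, not Bea.
(e) Entailed — every conjunct here is already in the original crossing event.
(f) Entailed — every conjunct here is already in the original crossing event.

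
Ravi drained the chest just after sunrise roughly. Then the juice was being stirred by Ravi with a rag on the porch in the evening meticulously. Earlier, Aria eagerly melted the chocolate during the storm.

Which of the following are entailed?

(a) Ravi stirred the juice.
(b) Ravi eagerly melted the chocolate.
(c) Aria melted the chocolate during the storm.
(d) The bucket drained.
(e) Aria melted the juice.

(a) Entailed — 'stir' is an activity; 'was stirring' entails that some stirring happened, so 'stirred' holds.
(b) Not entailed — the passage has Aria melting the chocolate, not Ravi.
(c) Entailed — dropping 'eagerly' leaves a sub-description the original still satisfies.
(d) Not entailed — the chest is what drained, not the bucket.
(e) Not entailed — Aria melted the chocolate, not the juice; the juice belongs to the stirring event.

(a), (c)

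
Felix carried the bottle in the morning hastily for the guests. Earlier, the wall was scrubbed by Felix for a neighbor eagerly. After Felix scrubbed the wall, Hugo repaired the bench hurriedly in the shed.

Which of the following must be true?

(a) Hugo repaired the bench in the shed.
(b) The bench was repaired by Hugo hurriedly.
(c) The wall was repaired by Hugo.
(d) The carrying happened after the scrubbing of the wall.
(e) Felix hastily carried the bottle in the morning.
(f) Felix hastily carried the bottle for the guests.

(a), (b), (d), (e), (f)

(a) Entailed — the original entails any weakening of itself; this just drops 'hurriedly'.
(b) Entailed — every conjunct here is already in the original repairing event.
(c) Not entailed — Hugo repaired the bench, not the wall; the wall belongs to the scrubbing event.
(d) Entailed — the narrative places the scrubbing before the carrying.
(e) Entailed — dropping 'for the guests' leaves a sub-description the original still satisfies.
(f) Entailed — the original entails any weakening of itself; this just drops 'in the morning'.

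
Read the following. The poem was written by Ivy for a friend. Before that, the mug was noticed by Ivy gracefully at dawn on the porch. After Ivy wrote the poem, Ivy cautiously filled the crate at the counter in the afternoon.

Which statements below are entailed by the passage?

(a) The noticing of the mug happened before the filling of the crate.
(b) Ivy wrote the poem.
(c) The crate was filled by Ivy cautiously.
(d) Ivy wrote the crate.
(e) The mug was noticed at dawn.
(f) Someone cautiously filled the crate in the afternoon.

(a) Entailed — the narrative places the noticing before the filling.
(b) Entailed — every conjunct here is already in the original writing event.
(c) Entailed — every conjunct here is already in the original filling event.
(d) Not entailed — Ivy wrote the poem, not the crate; the crate belongs to the filling event.
(e) Entailed — every conjunct here is already in the original noticing event.
(f) Entailed — dropping 'at the counter' and generalizing the agent leaves a sub-description the original still satisfies.

(a), (b), (c), (e), (f)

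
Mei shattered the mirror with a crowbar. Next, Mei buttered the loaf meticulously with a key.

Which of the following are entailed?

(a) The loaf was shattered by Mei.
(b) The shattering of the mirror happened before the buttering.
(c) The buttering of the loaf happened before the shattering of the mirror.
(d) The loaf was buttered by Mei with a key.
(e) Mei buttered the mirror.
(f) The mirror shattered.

(b), (d), (f)

(a) Not entailed — Mei shattered the mirror, not the loaf; the loaf belongs to the buttering event.
(b) Entailed — the narrative places the shattering before the buttering.
(c) Not entailed — the narrative places the shattering before the buttering, not after.
(d) Entailed — the original entails any weakening of itself; this just drops 'meticulously'.
(e) Not entailed — Mei buttered the loaf, not the mirror; the mirror belongs to the shattering event.
(f) Entailed — 'Mei shattered the mirror' is causative; it entails the inchoative 'the mirror shattered'.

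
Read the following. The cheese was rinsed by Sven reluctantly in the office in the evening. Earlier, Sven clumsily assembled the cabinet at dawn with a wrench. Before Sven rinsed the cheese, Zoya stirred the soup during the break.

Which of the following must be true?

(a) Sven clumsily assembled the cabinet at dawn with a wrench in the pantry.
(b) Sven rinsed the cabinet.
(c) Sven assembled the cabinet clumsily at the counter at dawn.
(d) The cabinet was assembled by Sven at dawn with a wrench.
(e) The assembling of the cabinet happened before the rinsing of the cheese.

(a) Not entailed — 'in the pantry' adds information not in the original event.
(b) Not entailed — Sven rinsed the cheese, not the cabinet; the cabinet belongs to the assembling event.
(c) Not entailed — 'at the counter' adds information not in the original event.
(d) Entailed — the original entails any weakening of itself; this just drops 'clumsily'.
(e) Entailed — the narrative places the assembling before the rinsing.

(d), (e)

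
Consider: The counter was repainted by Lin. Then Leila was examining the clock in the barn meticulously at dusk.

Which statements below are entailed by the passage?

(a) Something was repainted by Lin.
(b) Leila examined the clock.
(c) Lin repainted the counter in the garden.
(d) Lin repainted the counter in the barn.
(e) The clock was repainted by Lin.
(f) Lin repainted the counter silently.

(a) Entailed — generalizing the patient leaves a sub-description the original still satisfies.
(b) Entailed — 'examine' is an activity; 'was examining' entails that some examining happened, so 'examined' holds.
(c) Not entailed — 'in the garden' adds information not in the original event.
(d) Not entailed — 'in the barn' adds information not in the original event.
(e) Not entailed — Lin repainted the counter, not the clock; the clock belongs to the examining event.
(f) Not entailed — 'silently' adds information not in the original event.

(a), (b)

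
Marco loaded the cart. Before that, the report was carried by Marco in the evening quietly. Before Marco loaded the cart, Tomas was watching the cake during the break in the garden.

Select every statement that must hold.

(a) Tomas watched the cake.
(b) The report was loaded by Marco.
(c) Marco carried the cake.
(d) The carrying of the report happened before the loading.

(a) Entailed — 'watch' is an activity; 'was watching' entails that some watching happened, so 'watched' holds.
(b) Not entailed — Marco loaded the cart, not the report; the report belongs to the carrying event.
(c) Not entailed — Marco carried the report, not the cake; the cake belongs to the watching event.
(d) Entailed — the narrative places the carrying before the loading.

(a), (d)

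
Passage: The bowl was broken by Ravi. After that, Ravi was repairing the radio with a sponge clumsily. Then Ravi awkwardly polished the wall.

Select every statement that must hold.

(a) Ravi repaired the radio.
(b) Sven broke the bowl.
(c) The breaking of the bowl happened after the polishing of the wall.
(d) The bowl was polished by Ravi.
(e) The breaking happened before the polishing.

(a) Not entailed — 'was repairing' is progressive on an accomplishment; it does not entail the completed 'repaired'.
(b) Not entailed — the passage has Ravi breaking the bowl, not Sven.
(c) Not entailed — the narrative places the breaking before the polishing, not after.
(d) Not entailed — Ravi polished the wall, not the bowl; the bowl belongs to the breaking event.
(e) Entailed — the narrative places the breaking before the polishing.

(e)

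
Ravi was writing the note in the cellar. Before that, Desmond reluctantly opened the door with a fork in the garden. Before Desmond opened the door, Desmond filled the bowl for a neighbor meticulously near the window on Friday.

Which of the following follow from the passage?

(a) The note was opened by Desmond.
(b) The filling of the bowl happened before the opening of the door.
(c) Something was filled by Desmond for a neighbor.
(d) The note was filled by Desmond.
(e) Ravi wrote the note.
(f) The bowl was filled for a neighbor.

(a) Not entailed — Desmond opened the door, not the note; the note belongs to the writing event.
(b) Entailed — the narrative places the filling before the opening.
(c) Entailed — the original entails any weakening of itself; this just drops 'on Friday', 'near the window', 'meticulously' and generalizes the patient.
(d) Not entailed — Desmond filled the bowl, not the note; the note belongs to the writing event.
(e) Not entailed — 'was writing' is progressive on an accomplishment; it does not entail the completed 'wrote'.
(f) Entailed — the original entails any weakening of itself; this just drops 'on Friday', 'near the window', 'meticulously' and generalizes the agent.

(b), (c), (f)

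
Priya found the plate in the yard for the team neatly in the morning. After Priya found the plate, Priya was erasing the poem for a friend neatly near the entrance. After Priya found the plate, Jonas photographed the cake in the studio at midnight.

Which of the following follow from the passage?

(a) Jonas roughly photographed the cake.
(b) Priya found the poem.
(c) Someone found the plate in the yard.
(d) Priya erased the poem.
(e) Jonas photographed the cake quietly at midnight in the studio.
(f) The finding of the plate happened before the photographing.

(a) Not entailed — 'roughly' adds information not in the original event.
(b) Not entailed — Priya found the plate, not the poem; the poem belongs to the erasing event.
(c) Entailed — this follows by dropping conjuncts from the finding event's description.
(d) Not entailed — 'was erasing' is progressive on an accomplishment; it does not entail the completed 'erased'.
(e) Not entailed — 'quietly' adds information not in the original event.
(f) Entailed — the narrative places the finding before the photographing.

(c), (f)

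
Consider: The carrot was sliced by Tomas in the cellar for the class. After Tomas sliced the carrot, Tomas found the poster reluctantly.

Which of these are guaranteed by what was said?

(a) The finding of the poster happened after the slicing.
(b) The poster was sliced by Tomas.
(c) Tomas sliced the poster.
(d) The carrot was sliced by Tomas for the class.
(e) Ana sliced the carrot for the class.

(a) Entailed — the narrative places the slicing before the finding.
(b) Not entailed — Tomas sliced the carrot, not the poster; the poster belongs to the finding event.
(c) Not entailed — Tomas sliced the carrot, not the poster; the poster belongs to the finding event.
(d) Entailed — this follows by dropping conjuncts from the slicing event's description.
(e) Not entailed — the passage has Tomas slicing the carrot, not Ana.

(a), (d)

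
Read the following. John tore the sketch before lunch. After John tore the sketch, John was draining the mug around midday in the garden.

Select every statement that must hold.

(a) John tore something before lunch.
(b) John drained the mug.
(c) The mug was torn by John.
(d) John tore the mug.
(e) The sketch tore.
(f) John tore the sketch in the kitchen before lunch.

(a), (e)

(a) Entailed — every conjunct here is already in the original tearing event.
(b) Not entailed — 'was draining' is progressive on an accomplishment; it does not entail the completed 'drained'.
(c) Not entailed — John tore the sketch, not the mug; the mug belongs to the draining event.
(d) Not entailed — John tore the sketch, not the mug; the mug belongs to the draining event.
(e) Entailed — 'John tore the sketch' is causative; it entails the inchoative 'the sketch tore'.
(f) Not entailed — 'in the kitchen' adds information not in the original event.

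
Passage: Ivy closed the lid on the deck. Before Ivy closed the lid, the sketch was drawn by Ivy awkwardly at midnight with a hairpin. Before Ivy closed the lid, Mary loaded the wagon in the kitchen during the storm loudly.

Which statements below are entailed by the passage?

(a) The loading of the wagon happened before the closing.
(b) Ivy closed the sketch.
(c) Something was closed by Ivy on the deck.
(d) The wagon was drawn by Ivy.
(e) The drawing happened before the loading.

(a), (c)

(a) Entailed — the narrative places the loading before the closing.
(b) Not entailed — Ivy closed the lid, not the sketch; the sketch belongs to the drawing event.
(c) Entailed — generalizing the patient leaves a sub-description the original still satisfies.
(d) Not entailed — Ivy drew the sketch, not the wagon; the wagon belongs to the loading event.
(e) Not entailed — the narrative doesn't order the drawing relative to the loading.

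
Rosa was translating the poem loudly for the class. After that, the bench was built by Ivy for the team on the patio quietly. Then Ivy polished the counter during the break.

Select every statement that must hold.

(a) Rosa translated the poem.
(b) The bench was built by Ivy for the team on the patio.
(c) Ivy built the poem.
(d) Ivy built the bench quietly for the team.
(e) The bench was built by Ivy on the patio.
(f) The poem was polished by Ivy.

(b), (d), (e)

(a) Not entailed — 'was translating' is progressive on an accomplishment; it does not entail the completed 'translated'.
(b) Entailed — the original entails any weakening of itself; this just drops 'quietly'.
(c) Not entailed — Ivy built the bench, not the poem; the poem belongs to the translating event.
(d) Entailed — this follows by dropping conjuncts from the building event's description.
(e) Entailed — dropping 'for the team', 'quietly' leaves a sub-description the original still satisfies.
(f) Not entailed — Ivy polished the counter, not the poem; the poem belongs to the translating event.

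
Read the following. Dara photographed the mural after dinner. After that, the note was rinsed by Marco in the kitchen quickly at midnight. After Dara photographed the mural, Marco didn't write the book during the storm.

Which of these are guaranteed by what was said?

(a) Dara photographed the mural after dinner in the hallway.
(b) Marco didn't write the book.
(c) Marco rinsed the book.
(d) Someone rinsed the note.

(a) Not entailed — 'in the hallway' adds information not in the original event.
(b) Not entailed — dropping 'during the storm' under negation is not valid — the original leaves open that Marco wrote the book some other way.
(c) Not entailed — Marco rinsed the note, not the book; the book belongs to the writing event.
(d) Entailed — this follows by dropping conjuncts from the rinsing event's description.

(d)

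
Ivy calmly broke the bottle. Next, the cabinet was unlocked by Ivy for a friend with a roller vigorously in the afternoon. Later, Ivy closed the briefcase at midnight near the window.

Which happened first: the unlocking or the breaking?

the breaking

The connectives place the breaking before the unlocking.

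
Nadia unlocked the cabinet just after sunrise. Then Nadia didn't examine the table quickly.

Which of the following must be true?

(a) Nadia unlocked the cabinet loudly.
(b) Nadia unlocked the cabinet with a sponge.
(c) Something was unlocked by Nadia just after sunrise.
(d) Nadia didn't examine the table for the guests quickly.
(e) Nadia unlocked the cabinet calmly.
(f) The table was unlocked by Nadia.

(a) Not entailed — 'loudly' adds information not in the original event.
(b) Not entailed — 'with a sponge' adds information not in the original event.
(c) Entailed — generalizing the patient leaves a sub-description the original still satisfies.
(d) Entailed — under negation, adding a further restriction is entailed: if no such examining event occurred, none occurred for the guests either.
(e) Not entailed — 'calmly' adds information not in the original event.
(f) Not entailed — Nadia unlocked the cabinet, not the table; the table belongs to the examining event.

(c), (d)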